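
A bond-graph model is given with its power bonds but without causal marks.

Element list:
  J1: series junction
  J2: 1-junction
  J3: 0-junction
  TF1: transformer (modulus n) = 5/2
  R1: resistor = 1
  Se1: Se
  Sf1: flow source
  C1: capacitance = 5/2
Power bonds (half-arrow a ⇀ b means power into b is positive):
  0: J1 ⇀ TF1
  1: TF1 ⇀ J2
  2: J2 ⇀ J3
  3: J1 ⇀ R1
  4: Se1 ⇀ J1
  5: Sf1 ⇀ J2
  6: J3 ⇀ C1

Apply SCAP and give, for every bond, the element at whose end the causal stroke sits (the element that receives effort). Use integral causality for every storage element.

b0 →TF1
b1 →J2
b2 →J2
b3 →J1
b4 →J1
b5 →Sf1
b6 →J3

#4 |J1  (Se1 (Se) sets effort on bond)
#5 |Sf1  (Sf1: flow source, stroke at near end)
#1 |J2  (common-f at J2 fixed by 5)
#2 |J2  (J2: bond 5 brought flow, rest push out)
#6 |J3  (closing 0-jn rule on J3)
#0 |TF1  (through TF1, causality passes straight; one stroke at TF1)
#3 |J1  (J1 flow already set via bond 0)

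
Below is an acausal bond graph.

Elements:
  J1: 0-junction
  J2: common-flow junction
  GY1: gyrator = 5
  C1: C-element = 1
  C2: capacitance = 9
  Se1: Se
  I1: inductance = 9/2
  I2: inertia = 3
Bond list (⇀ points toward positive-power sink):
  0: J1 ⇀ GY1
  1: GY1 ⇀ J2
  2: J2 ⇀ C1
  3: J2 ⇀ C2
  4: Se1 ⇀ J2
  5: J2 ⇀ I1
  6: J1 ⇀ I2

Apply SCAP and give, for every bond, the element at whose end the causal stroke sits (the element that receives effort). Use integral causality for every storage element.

β4 →J2  (Se1: effort source, stroke at far end)
β2 →J2  (C1: C, integral causality)
β3 →J2  (C2 integral (e out))
β5 →I1  (I1: I, integral causality)
β1 →J2  (J2 flow already set via bond 5)
β0 →J1  (GY GY1: same side as bond 1)
β6 →I2  (common-e at J1 fixed by 0)

#0 stroke→J1
#1 stroke→J2
#2 stroke→J2
#3 stroke→J2
#4 stroke→J2
#5 stroke→I1
#6 stroke→I2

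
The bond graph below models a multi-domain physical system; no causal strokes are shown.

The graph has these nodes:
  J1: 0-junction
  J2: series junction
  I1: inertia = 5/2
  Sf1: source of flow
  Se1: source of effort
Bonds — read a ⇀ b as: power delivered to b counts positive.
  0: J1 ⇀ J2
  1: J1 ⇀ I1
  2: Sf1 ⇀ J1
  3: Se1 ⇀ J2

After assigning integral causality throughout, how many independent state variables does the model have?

#2 →Sf1  (Sf1 fixes flow; stroke at Sf1)
#3 →J2  (Se1 (Se) sets effort on bond)
#0 →J1  (closing 1-jn rule on J2)
#1 →I1  (J1 effort already set via bond 0)

1  (I1 all integral)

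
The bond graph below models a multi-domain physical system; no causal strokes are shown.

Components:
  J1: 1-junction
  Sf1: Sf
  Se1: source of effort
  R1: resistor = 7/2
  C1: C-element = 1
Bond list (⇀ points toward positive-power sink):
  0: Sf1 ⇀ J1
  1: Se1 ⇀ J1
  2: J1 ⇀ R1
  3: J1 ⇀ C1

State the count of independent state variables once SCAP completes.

1  (C1 all integral)

#0 →Sf1  (Sf1 (Sf) sets flow on bond)
#1 →J1  (Se1: effort source, stroke at far end)
#2 →J1  (common-f at J1 fixed by 0)
#3 →J1  (common-f at J1 fixed by 0)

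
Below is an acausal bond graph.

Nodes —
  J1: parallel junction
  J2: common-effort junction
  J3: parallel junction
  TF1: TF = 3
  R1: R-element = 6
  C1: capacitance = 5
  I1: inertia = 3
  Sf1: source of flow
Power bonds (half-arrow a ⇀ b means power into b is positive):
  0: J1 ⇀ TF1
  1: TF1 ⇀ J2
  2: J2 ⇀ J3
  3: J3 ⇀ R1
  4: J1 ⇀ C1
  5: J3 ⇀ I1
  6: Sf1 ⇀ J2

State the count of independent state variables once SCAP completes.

2  (C1, I1 all integral)

bond 6 |Sf1  (source Sf1 imposes f)
bond 4 |J1  (C1 outputs effort q/C1)
bond 0 |TF1  (J1: bond 4 brought effort, rest push out)
bond 1 |J2  (TF1: transformer flips bond 0)
bond 2 |J3  (J2: bond 1 brought effort, rest push out)
bond 3 |R1  (0-jn J3 has e-setter on 2)
bond 5 |I1  (common-e at J3 fixed by 2)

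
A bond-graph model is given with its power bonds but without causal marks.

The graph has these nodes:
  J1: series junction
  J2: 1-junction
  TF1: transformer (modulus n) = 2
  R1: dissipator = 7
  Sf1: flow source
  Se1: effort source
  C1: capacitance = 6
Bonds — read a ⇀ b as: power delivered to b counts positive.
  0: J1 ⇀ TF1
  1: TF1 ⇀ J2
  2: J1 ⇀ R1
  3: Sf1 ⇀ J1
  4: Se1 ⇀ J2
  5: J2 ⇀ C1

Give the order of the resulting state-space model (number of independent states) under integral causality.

#3 →Sf1  (source Sf1 imposes f)
#4 →J2  (Se1: effort source, stroke at far end)
#0 →J1  (1-jn J1 has f-setter on 3)
#2 →J1  (common-f at J1 fixed by 3)
#1 →TF1  (TF TF1: opposite of bond 0)
#5 →J2  (J2 flow already set via bond 1)

1  (C1 all integral)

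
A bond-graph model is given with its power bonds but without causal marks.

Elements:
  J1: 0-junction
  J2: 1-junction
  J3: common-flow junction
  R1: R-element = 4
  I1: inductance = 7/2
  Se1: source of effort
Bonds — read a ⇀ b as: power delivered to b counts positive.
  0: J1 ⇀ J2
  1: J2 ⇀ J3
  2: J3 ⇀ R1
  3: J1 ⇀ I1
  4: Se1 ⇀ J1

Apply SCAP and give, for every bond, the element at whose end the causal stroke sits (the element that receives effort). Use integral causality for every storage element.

#0 stroke→J2
#1 stroke→J3
#2 stroke→R1
#3 stroke→I1
#4 stroke→J1

β4 stroke→J1  (Se1 (Se) sets effort on bond)
β0 stroke→J2  (0-jn J1 has e-setter on 4)
β3 stroke→I1  (0-jn J1 has e-setter on 4)
β1 stroke→J3  (J2: last free bond brings flow in)
β2 stroke→R1  (J3: last free bond brings flow in)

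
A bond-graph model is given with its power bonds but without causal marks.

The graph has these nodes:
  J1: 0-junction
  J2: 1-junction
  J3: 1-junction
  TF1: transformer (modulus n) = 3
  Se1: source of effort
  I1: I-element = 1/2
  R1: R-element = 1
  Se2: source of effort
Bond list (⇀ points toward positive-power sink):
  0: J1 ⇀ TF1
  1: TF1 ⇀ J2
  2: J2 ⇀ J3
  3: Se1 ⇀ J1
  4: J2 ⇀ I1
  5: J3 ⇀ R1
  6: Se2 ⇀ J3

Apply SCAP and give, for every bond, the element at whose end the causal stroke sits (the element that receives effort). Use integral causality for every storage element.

b3 stroke→J1  (Se1: effort source, stroke at far end)
b6 stroke→J3  (source Se2 imposes e)
b0 stroke→TF1  (J1 effort already set via bond 3)
b1 stroke→J2  (TF TF1: opposite of bond 0)
b4 stroke→I1  (I1 outputs flow p/I1)
b2 stroke→J2  (common-f at J2 fixed by 4)
b5 stroke→J3  (J3 flow already set via bond 2)

bond 0 stroke→TF1
bond 1 stroke→J2
bond 2 stroke→J2
bond 3 stroke→J1
bond 4 stroke→I1
bond 5 stroke→J3
bond 6 stroke→J3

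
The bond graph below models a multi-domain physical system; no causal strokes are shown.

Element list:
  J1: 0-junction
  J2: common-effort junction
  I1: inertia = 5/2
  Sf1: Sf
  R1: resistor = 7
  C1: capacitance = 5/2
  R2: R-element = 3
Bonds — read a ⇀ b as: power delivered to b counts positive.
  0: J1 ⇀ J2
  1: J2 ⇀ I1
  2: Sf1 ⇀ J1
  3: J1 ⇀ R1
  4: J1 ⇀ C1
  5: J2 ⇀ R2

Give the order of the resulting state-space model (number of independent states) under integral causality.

2  (C1, I1 all integral)

β2 stroke at Sf1  (source Sf1 imposes f)
β1 stroke at I1  (prefer integral on I1)
β4 stroke at J1  (prefer integral on C1)
β0 stroke at J2  (J1: bond 4 brought effort, rest push out)
β3 stroke at R1  (common-e at J1 fixed by 4)
β5 stroke at R2  (J2 effort already set via bond 0)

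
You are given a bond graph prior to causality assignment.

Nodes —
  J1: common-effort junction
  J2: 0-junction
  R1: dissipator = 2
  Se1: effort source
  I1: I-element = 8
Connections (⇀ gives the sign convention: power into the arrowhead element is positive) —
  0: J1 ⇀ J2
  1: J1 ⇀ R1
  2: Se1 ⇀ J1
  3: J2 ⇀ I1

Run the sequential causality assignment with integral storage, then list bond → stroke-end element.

b2 →J1  (Se1: effort source, stroke at far end)
b0 →J2  (J1: bond 2 brought effort, rest push out)
b1 →R1  (0-jn J1 has e-setter on 2)
b3 →I1  (0-jn J2 has e-setter on 0)

#0 →J2
#1 →R1
#2 →J1
#3 →I1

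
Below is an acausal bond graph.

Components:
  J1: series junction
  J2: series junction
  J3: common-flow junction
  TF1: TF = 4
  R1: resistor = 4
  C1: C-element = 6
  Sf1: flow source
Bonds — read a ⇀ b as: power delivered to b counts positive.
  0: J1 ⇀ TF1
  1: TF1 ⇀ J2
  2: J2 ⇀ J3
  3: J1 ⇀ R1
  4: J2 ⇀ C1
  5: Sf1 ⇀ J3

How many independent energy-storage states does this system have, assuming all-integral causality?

1  (C1 all integral)

bond 5 |Sf1  (Sf1 fixes flow; stroke at Sf1)
bond 2 |J3  (common-f at J3 fixed by 5)
bond 1 |J2  (1-jn J2 has f-setter on 2)
bond 4 |J2  (J2: bond 2 brought flow, rest push out)
bond 0 |TF1  (TF1: transformer flips bond 1)
bond 3 |J1  (common-f at J1 fixed by 0)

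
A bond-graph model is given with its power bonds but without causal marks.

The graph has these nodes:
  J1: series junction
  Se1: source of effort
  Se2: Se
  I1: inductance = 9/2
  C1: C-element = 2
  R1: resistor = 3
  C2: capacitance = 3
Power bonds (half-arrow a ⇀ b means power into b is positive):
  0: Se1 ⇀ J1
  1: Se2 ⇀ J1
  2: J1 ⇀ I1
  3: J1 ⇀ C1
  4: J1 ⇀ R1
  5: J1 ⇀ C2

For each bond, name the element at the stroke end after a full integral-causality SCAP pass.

β0 |J1  (Se1: effort source, stroke at far end)
β1 |J1  (Se2 (Se) sets effort on bond)
β2 |I1  (I1 integral (f out))
β3 |J1  (1-jn J1 has f-setter on 2)
β4 |J1  (J1: bond 2 brought flow, rest push out)
β5 |J1  (common-f at J1 fixed by 2)

bond 0 stroke→J1
bond 1 stroke→J1
bond 2 stroke→I1
bond 3 stroke→J1
bond 4 stroke→J1
bond 5 stroke→J1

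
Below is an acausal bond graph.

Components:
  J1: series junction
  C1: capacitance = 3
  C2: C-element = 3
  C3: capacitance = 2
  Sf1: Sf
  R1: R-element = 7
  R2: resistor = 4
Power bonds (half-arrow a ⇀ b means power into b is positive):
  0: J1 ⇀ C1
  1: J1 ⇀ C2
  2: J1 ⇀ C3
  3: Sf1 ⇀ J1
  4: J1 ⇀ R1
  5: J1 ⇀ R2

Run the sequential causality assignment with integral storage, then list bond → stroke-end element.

bond 0 →J1
bond 1 →J1
bond 2 →J1
bond 3 →Sf1
bond 4 →J1
bond 5 →J1

b3 →Sf1  (Sf1 fixes flow; stroke at Sf1)
b0 →J1  (J1 flow already set via bond 3)
b1 →J1  (1-jn J1 has f-setter on 3)
b2 →J1  (common-f at J1 fixed by 3)
b4 →J1  (J1: bond 3 brought flow, rest push out)
b5 →J1  (J1 flow already set via bond 3)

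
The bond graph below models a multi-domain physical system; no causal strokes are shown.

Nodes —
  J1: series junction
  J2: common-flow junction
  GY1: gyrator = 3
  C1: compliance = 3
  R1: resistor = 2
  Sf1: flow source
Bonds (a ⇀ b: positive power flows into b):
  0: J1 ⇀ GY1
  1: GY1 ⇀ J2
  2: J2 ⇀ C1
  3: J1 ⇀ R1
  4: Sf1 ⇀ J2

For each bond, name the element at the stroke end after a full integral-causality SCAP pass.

bond 4 |Sf1  (Sf1 (Sf) sets flow on bond)
bond 1 |J2  (J2 flow already set via bond 4)
bond 2 |J2  (J2 flow already set via bond 4)
bond 0 |J1  (through GY1, causality inverts; strokes same side of GY1)
bond 3 |R1  (J1 needs exactly one f-in)

#0 stroke at J1
#1 stroke at J2
#2 stroke at J2
#3 stroke at R1
#4 stroke at Sf1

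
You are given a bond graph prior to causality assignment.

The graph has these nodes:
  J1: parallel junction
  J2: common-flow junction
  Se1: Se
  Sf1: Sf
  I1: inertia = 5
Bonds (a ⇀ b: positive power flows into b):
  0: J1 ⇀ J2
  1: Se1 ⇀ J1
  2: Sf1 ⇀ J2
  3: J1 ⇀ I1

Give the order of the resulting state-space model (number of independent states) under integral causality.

b1 stroke at J1  (Se1: effort source, stroke at far end)
b2 stroke at Sf1  (source Sf1 imposes f)
b0 stroke at J2  (J1: bond 1 brought effort, rest push out)
b3 stroke at I1  (0-jn J1 has e-setter on 1)

1  (I1 all integral)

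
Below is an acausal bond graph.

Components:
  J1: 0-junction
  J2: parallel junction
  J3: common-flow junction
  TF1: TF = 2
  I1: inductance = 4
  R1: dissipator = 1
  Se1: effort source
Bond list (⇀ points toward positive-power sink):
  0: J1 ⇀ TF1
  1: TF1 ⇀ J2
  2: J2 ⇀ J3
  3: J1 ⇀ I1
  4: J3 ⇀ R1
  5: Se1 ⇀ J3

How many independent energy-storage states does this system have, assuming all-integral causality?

1  (I1 all integral)

β5 →J3  (Se1: effort source, stroke at far end)
β3 →I1  (I1 integral (f out))
β0 →J1  (J1 needs exactly one e-in)
β1 →TF1  (through TF1, causality passes straight; one stroke at TF1)
β2 →J2  (J2: last free bond brings effort in)
β4 →J3  (common-f at J3 fixed by 2)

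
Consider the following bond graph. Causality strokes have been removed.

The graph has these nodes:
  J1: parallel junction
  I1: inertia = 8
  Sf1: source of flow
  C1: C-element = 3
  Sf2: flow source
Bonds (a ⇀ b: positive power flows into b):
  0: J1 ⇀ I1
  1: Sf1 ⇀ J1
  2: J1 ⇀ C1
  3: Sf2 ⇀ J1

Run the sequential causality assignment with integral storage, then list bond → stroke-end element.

b1 |Sf1  (source Sf1 imposes f)
b3 |Sf2  (Sf2 fixes flow; stroke at Sf2)
b0 |I1  (prefer integral on I1)
b2 |J1  (closing 0-jn rule on J1)

bond 0 stroke→I1
bond 1 stroke→Sf1
bond 2 stroke→J1
bond 3 stroke→Sf2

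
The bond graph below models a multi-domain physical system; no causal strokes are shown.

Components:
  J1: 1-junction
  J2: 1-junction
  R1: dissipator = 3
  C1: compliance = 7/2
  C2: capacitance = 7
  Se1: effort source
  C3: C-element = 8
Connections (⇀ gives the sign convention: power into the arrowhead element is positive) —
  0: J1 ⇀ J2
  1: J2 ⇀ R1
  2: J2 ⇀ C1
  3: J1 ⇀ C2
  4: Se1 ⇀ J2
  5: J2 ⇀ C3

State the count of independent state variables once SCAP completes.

3  (C1, C2, C3 all integral)

bond 4 →J2  (Se1 (Se) sets effort on bond)
bond 2 →J2  (C1 outputs effort q/C1)
bond 3 →J1  (prefer integral on C2)
bond 0 →J2  (closing 1-jn rule on J1)
bond 5 →J2  (C3: C, integral causality)
bond 1 →R1  (J2 needs exactly one f-in)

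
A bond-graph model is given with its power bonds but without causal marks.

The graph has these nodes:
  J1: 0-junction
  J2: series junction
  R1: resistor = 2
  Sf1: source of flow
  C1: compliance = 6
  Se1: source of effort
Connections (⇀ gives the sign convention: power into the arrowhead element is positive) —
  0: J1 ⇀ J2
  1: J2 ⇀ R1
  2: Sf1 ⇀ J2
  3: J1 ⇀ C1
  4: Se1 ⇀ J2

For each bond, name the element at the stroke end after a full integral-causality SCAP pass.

#2 →Sf1  (Sf1: flow source, stroke at near end)
#4 →J2  (Se1 fixes effort; stroke away)
#0 →J2  (common-f at J2 fixed by 2)
#1 →J2  (J2: bond 2 brought flow, rest push out)
#3 →J1  (only one effort-in slot at J1)

b0 →J2
b1 →J2
b2 →Sf1
b3 →J1
b4 →J2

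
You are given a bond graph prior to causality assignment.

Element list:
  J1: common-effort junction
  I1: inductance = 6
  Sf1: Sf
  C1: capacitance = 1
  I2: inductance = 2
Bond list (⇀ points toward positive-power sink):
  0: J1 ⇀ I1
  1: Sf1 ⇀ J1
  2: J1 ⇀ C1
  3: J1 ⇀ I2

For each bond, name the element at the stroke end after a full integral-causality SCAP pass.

β1 →Sf1  (Sf1: flow source, stroke at near end)
β0 →I1  (I1 integral (f out))
β2 →J1  (prefer integral on C1)
β3 →I2  (J1 effort already set via bond 2)

b0 →I1
b1 →Sf1
b2 →J1
b3 →I2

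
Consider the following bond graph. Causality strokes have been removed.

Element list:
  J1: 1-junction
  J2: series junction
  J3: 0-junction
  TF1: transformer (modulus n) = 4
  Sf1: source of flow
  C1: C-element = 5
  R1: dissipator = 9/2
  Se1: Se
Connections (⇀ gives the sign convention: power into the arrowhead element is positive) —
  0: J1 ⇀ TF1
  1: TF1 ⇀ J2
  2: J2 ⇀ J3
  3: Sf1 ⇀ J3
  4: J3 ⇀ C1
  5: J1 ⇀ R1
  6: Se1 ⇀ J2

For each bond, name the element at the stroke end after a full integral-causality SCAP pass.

#0 →J1
#1 →TF1
#2 →J2
#3 →Sf1
#4 →J3
#5 →R1
#6 →J2

#3 |Sf1  (Sf1: flow source, stroke at near end)
#6 |J2  (source Se1 imposes e)
#4 |J3  (C1 outputs effort q/C1)
#2 |J2  (0-jn J3 has e-setter on 4)
#1 |TF1  (J2 needs exactly one f-in)
#0 |J1  (TF1: transformer flips bond 1)
#5 |R1  (J1 needs exactly one f-in)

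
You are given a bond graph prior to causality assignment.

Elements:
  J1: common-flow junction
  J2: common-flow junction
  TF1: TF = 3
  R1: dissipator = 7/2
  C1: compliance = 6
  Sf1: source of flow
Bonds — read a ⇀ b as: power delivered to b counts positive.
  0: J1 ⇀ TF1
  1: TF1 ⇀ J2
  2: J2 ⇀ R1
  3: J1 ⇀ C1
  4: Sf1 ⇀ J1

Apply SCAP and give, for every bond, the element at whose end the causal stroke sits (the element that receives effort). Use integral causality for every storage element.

#0 stroke→J1
#1 stroke→TF1
#2 stroke→J2
#3 stroke→J1
#4 stroke→Sf1

bond 4 |Sf1  (Sf1 (Sf) sets flow on bond)
bond 0 |J1  (J1 flow already set via bond 4)
bond 3 |J1  (common-f at J1 fixed by 4)
bond 1 |TF1  (through TF1, causality passes straight; one stroke at TF1)
bond 2 |J2  (1-jn J2 has f-setter on 1)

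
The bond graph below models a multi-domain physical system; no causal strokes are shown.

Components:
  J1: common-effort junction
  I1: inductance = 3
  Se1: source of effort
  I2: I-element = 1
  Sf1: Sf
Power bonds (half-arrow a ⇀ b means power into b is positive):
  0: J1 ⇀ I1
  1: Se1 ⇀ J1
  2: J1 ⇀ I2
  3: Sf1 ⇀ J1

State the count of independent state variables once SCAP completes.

bond 1 →J1  (Se1 (Se) sets effort on bond)
bond 3 →Sf1  (Sf1 (Sf) sets flow on bond)
bond 0 →I1  (common-e at J1 fixed by 1)
bond 2 →I2  (J1 effort already set via bond 1)

2  (I1, I2 all integral)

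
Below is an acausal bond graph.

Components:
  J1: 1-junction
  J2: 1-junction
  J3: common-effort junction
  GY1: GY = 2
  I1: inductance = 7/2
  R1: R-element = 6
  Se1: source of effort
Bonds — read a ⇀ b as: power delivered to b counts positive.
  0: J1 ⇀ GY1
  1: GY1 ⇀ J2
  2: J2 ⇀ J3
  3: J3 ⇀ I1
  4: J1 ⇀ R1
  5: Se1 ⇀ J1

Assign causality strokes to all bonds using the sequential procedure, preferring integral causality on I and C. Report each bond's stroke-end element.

#5 stroke at J1  (source Se1 imposes e)
#3 stroke at I1  (prefer integral on I1)
#2 stroke at J3  (J3 needs exactly one e-in)
#1 stroke at J2  (J2 flow already set via bond 2)
#0 stroke at J1  (GY1: gyrator matches bond 1)
#4 stroke at R1  (J1 needs exactly one f-in)

β0 stroke at J1
β1 stroke at J2
β2 stroke at J3
β3 stroke at I1
β4 stroke at R1
β5 stroke at J1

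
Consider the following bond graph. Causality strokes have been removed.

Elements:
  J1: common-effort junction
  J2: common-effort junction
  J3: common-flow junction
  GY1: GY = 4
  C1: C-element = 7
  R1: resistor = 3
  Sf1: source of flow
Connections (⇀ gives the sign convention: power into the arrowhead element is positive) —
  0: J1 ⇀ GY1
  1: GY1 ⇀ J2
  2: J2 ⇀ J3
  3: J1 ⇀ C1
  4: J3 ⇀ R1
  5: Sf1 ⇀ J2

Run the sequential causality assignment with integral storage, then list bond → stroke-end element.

b0 stroke→GY1
b1 stroke→GY1
b2 stroke→J2
b3 stroke→J1
b4 stroke→J3
b5 stroke→Sf1

b5 |Sf1  (Sf1 fixes flow; stroke at Sf1)
b3 |J1  (C1: C, integral causality)
b0 |GY1  (J1: bond 3 brought effort, rest push out)
b1 |GY1  (GY1 both-in/both-out from 0)
b2 |J2  (J2 needs exactly one e-in)
b4 |J3  (common-f at J3 fixed by 2)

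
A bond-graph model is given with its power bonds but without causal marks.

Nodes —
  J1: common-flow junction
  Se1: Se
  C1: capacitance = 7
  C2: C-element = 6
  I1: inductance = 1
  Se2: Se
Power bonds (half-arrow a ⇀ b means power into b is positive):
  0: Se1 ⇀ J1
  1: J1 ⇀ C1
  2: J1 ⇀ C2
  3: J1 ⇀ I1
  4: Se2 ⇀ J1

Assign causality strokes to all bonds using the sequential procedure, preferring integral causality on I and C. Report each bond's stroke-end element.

β0 stroke at J1
β1 stroke at J1
β2 stroke at J1
β3 stroke at I1
β4 stroke at J1

b0 stroke→J1  (Se1 (Se) sets effort on bond)
b4 stroke→J1  (Se2 fixes effort; stroke away)
b1 stroke→J1  (C1: C, integral causality)
b2 stroke→J1  (C2 integral (e out))
b3 stroke→I1  (closing 1-jn rule on J1)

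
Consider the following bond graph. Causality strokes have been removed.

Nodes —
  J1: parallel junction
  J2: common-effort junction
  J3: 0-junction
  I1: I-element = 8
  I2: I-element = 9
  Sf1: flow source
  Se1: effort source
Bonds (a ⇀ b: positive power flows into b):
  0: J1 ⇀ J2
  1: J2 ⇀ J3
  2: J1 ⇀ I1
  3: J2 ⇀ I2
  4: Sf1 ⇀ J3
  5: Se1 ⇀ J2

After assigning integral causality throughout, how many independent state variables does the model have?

#4 |Sf1  (Sf1 (Sf) sets flow on bond)
#5 |J2  (Se1 (Se) sets effort on bond)
#0 |J1  (0-jn J2 has e-setter on 5)
#1 |J3  (common-e at J2 fixed by 5)
#3 |I2  (J2 effort already set via bond 5)
#2 |I1  (common-e at J1 fixed by 0)

2  (I1, I2 all integral)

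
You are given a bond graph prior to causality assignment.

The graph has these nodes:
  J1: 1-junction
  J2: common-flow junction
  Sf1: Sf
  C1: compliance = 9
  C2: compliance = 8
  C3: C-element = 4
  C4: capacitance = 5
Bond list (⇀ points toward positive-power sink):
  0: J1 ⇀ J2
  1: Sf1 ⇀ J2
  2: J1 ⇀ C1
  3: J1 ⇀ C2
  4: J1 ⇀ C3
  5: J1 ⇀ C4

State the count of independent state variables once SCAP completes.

#1 |Sf1  (source Sf1 imposes f)
#0 |J2  (J2: bond 1 brought flow, rest push out)
#2 |J1  (common-f at J1 fixed by 0)
#3 |J1  (J1 flow already set via bond 0)
#4 |J1  (common-f at J1 fixed by 0)
#5 |J1  (common-f at J1 fixed by 0)

4  (C1, C2, C3, C4 all integral)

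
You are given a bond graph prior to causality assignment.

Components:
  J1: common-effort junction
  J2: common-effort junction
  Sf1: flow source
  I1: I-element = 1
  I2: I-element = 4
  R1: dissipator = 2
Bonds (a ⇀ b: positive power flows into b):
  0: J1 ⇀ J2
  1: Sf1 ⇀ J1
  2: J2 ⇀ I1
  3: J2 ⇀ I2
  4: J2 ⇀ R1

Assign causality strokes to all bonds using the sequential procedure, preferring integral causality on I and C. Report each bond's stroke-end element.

#1 |Sf1  (Sf1: flow source, stroke at near end)
#0 |J1  (only one effort-in slot at J1)
#2 |I1  (I1: I, integral causality)
#3 |I2  (I2 outputs flow p/I2)
#4 |J2  (closing 0-jn rule on J2)

β0 →J1
β1 →Sf1
β2 →I1
β3 →I2
β4 →J2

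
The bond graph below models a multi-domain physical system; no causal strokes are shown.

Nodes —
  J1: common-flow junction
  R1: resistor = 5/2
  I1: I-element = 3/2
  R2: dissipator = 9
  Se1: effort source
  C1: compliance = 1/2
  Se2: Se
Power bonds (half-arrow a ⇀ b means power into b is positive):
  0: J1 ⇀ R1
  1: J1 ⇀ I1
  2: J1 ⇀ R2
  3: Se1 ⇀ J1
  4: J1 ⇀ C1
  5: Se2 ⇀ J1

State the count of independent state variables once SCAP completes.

2  (C1, I1 all integral)

bond 3 →J1  (source Se1 imposes e)
bond 5 →J1  (source Se2 imposes e)
bond 1 →I1  (I1 integral (f out))
bond 0 →J1  (J1: bond 1 brought flow, rest push out)
bond 2 →J1  (1-jn J1 has f-setter on 1)
bond 4 →J1  (1-jn J1 has f-setter on 1)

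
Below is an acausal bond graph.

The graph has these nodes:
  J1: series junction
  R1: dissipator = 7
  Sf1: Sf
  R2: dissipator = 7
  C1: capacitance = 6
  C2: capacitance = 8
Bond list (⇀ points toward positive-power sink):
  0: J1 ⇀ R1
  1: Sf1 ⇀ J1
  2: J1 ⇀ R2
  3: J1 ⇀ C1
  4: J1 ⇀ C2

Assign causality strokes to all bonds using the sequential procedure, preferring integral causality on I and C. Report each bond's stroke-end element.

#0 →J1
#1 →Sf1
#2 →J1
#3 →J1
#4 →J1

bond 1 stroke at Sf1  (Sf1: flow source, stroke at near end)
bond 0 stroke at J1  (J1 flow already set via bond 1)
bond 2 stroke at J1  (1-jn J1 has f-setter on 1)
bond 3 stroke at J1  (1-jn J1 has f-setter on 1)
bond 4 stroke at J1  (1-jn J1 has f-setter on 1)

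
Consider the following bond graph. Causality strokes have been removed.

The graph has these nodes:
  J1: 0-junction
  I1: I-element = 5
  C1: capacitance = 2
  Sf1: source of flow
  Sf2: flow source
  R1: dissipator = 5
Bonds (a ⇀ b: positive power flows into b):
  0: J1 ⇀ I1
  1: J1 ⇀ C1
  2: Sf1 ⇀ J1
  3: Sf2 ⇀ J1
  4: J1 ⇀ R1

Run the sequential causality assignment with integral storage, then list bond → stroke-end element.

b0 stroke→I1
b1 stroke→J1
b2 stroke→Sf1
b3 stroke→Sf2
b4 stroke→R1

β2 stroke at Sf1  (source Sf1 imposes f)
β3 stroke at Sf2  (Sf2 fixes flow; stroke at Sf2)
β0 stroke at I1  (I1 integral (f out))
β1 stroke at J1  (C1 outputs effort q/C1)
β4 stroke at R1  (0-jn J1 has e-setter on 1)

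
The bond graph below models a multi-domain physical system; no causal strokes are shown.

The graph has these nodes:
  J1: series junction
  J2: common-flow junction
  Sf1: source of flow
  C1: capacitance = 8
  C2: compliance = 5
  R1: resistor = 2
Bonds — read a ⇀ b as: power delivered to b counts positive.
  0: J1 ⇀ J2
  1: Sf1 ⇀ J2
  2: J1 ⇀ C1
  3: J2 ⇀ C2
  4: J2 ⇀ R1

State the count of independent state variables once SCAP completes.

β1 stroke→Sf1  (source Sf1 imposes f)
β0 stroke→J2  (1-jn J2 has f-setter on 1)
β3 stroke→J2  (J2: bond 1 brought flow, rest push out)
β4 stroke→J2  (common-f at J2 fixed by 1)
β2 stroke→J1  (common-f at J1 fixed by 0)

2  (C1, C2 all integral)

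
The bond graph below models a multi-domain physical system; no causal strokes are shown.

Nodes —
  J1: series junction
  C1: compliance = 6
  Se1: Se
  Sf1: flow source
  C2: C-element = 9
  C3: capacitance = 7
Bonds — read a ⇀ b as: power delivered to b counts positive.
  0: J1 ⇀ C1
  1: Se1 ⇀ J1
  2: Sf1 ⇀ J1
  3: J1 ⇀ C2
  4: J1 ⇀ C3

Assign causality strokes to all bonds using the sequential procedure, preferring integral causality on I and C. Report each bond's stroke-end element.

bond 0 stroke→J1
bond 1 stroke→J1
bond 2 stroke→Sf1
bond 3 stroke→J1
bond 4 stroke→J1

#1 |J1  (Se1 fixes effort; stroke away)
#2 |Sf1  (source Sf1 imposes f)
#0 |J1  (1-jn J1 has f-setter on 2)
#3 |J1  (J1 flow already set via bond 2)
#4 |J1  (common-f at J1 fixed by 2)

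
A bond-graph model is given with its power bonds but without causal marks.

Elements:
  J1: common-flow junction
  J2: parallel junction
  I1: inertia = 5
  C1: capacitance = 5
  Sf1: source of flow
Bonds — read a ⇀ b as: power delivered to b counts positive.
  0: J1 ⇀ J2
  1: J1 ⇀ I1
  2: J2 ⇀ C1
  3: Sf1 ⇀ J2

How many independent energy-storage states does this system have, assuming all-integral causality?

2  (C1, I1 all integral)

β3 →Sf1  (Sf1 fixes flow; stroke at Sf1)
β1 →I1  (prefer integral on I1)
β0 →J1  (J1: bond 1 brought flow, rest push out)
β2 →J2  (closing 0-jn rule on J2)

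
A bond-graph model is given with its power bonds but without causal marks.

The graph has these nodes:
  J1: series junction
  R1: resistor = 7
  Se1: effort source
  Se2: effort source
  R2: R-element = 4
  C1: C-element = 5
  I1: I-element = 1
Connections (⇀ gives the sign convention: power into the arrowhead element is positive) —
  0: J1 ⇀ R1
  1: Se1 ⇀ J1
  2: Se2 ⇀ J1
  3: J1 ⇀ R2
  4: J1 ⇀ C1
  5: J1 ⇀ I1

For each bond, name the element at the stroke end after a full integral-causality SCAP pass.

β0 stroke at J1
β1 stroke at J1
β2 stroke at J1
β3 stroke at J1
β4 stroke at J1
β5 stroke at I1

#1 |J1  (Se1: effort source, stroke at far end)
#2 |J1  (Se2 fixes effort; stroke away)
#4 |J1  (C1: C, integral causality)
#5 |I1  (prefer integral on I1)
#0 |J1  (common-f at J1 fixed by 5)
#3 |J1  (1-jn J1 has f-setter on 5)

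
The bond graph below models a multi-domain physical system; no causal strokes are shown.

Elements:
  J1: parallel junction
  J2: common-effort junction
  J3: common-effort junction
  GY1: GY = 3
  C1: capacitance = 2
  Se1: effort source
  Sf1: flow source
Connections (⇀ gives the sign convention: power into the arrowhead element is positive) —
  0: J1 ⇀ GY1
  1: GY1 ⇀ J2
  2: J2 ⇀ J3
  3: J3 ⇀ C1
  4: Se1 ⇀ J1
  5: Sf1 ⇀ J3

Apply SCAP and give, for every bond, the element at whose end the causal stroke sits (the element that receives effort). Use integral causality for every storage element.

#4 stroke at J1  (Se1 fixes effort; stroke away)
#5 stroke at Sf1  (source Sf1 imposes f)
#0 stroke at GY1  (J1 effort already set via bond 4)
#1 stroke at GY1  (through GY1, causality inverts; strokes same side of GY1)
#2 stroke at J2  (closing 0-jn rule on J2)
#3 stroke at J3  (J3 needs exactly one e-in)

#0 |GY1
#1 |GY1
#2 |J2
#3 |J3
#4 |J1
#5 |Sf1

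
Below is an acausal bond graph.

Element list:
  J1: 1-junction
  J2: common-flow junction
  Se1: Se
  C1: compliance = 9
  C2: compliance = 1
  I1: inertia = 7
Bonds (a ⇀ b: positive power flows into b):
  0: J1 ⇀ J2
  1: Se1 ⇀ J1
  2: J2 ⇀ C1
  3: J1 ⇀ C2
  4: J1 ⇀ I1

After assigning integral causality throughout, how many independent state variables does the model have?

bond 1 stroke→J1  (Se1 (Se) sets effort on bond)
bond 2 stroke→J2  (C1 integral (e out))
bond 0 stroke→J1  (J2 needs exactly one f-in)
bond 3 stroke→J1  (C2 outputs effort q/C2)
bond 4 stroke→I1  (J1 needs exactly one f-in)

3  (C1, C2, I1 all integral)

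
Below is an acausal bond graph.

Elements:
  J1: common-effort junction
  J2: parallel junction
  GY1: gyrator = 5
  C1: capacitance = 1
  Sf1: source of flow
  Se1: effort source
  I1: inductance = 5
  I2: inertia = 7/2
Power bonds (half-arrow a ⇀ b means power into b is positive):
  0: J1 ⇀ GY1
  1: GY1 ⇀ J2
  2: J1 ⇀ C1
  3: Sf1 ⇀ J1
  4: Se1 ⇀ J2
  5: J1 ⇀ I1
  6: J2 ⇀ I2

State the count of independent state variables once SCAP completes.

bond 3 |Sf1  (Sf1 fixes flow; stroke at Sf1)
bond 4 |J2  (Se1 fixes effort; stroke away)
bond 1 |GY1  (0-jn J2 has e-setter on 4)
bond 6 |I2  (0-jn J2 has e-setter on 4)
bond 0 |GY1  (GY1: gyrator matches bond 1)
bond 2 |J1  (C1 outputs effort q/C1)
bond 5 |I1  (J1 effort already set via bond 2)

3  (C1, I1, I2 all integral)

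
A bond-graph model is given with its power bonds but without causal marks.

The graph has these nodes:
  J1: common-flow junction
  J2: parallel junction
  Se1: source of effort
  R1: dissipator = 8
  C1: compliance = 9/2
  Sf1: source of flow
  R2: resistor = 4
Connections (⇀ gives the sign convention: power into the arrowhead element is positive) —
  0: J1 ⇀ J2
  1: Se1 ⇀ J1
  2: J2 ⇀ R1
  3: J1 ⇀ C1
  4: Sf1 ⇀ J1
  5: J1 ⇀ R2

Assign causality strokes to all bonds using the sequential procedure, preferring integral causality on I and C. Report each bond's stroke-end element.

β1 |J1  (Se1 (Se) sets effort on bond)
β4 |Sf1  (Sf1 fixes flow; stroke at Sf1)
β0 |J1  (1-jn J1 has f-setter on 4)
β3 |J1  (J1 flow already set via bond 4)
β5 |J1  (J1: bond 4 brought flow, rest push out)
β2 |J2  (closing 0-jn rule on J2)

bond 0 |J1
bond 1 |J1
bond 2 |J2
bond 3 |J1
bond 4 |Sf1
bond 5 |J1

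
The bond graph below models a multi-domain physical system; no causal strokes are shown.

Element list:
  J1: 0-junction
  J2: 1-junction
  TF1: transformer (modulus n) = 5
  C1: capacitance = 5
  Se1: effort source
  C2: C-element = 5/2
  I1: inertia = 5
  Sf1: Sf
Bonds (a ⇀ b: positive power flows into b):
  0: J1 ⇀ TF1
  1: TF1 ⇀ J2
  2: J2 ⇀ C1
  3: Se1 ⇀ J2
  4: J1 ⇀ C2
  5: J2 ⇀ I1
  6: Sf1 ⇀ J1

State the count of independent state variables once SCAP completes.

3  (C1, C2, I1 all integral)

β3 →J2  (source Se1 imposes e)
β6 →Sf1  (source Sf1 imposes f)
β2 →J2  (C1: C, integral causality)
β4 →J1  (C2 outputs effort q/C2)
β0 →TF1  (J1 effort already set via bond 4)
β1 →J2  (TF1 one-in-one-out from 0)
β5 →I1  (closing 1-jn rule on J2)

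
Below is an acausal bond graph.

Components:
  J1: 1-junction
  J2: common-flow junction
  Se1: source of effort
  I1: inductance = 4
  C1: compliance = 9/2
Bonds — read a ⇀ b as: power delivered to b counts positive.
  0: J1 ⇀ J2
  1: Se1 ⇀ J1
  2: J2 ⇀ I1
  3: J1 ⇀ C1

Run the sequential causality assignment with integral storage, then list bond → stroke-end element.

bond 1 →J1  (Se1 fixes effort; stroke away)
bond 2 →I1  (prefer integral on I1)
bond 0 →J2  (1-jn J2 has f-setter on 2)
bond 3 →J1  (1-jn J1 has f-setter on 0)

b0 →J2
b1 →J1
b2 →I1
b3 →J1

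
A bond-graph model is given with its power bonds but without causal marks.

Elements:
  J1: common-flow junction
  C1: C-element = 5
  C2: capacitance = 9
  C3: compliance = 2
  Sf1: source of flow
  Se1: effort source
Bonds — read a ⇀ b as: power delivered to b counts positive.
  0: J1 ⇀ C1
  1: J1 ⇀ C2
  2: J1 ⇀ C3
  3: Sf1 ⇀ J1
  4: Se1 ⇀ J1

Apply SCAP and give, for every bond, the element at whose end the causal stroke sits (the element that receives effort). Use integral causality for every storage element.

β0 →J1
β1 →J1
β2 →J1
β3 →Sf1
β4 →J1

b3 stroke→Sf1  (source Sf1 imposes f)
b4 stroke→J1  (Se1: effort source, stroke at far end)
b0 stroke→J1  (J1 flow already set via bond 3)
b1 stroke→J1  (1-jn J1 has f-setter on 3)
b2 stroke→J1  (J1 flow already set via bond 3)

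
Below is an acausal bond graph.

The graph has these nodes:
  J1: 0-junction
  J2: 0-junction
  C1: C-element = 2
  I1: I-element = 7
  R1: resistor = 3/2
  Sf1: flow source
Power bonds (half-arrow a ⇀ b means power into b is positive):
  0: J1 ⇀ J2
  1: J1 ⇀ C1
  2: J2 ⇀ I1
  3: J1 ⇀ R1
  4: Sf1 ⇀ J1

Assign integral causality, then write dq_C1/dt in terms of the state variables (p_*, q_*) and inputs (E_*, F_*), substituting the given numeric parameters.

dq_C1/dt = F_Sf1 - p_I1/7 - q_C1/3

#4 stroke→Sf1  (Sf1 (Sf) sets flow on bond)
#1 stroke→J1  (prefer integral on C1)
#0 stroke→J2  (J1: bond 1 brought effort, rest push out)
#3 stroke→R1  (J1 effort already set via bond 1)
#2 stroke→I1  (J2 effort already set via bond 0)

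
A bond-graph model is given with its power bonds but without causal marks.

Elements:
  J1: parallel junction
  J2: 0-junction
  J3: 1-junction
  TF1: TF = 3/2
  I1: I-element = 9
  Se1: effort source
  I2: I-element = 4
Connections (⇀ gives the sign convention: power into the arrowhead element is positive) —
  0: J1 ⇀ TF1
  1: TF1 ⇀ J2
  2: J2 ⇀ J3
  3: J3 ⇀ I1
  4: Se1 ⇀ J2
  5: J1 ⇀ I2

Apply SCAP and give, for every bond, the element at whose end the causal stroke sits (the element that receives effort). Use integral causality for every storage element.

bond 4 |J2  (Se1: effort source, stroke at far end)
bond 1 |TF1  (0-jn J2 has e-setter on 4)
bond 2 |J3  (0-jn J2 has e-setter on 4)
bond 3 |I1  (J3 needs exactly one f-in)
bond 0 |J1  (TF1: transformer flips bond 1)
bond 5 |I2  (J1: bond 0 brought effort, rest push out)

bond 0 stroke at J1
bond 1 stroke at TF1
bond 2 stroke at J3
bond 3 stroke at I1
bond 4 stroke at J2
bond 5 stroke at I2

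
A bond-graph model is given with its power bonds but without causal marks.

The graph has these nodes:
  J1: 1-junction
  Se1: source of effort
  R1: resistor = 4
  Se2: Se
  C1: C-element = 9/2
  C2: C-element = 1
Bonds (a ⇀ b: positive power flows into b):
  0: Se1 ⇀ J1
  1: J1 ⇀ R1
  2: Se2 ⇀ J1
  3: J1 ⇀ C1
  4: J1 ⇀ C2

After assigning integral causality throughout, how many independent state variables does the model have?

2  (C1, C2 all integral)

b0 →J1  (Se1 fixes effort; stroke away)
b2 →J1  (Se2 (Se) sets effort on bond)
b3 →J1  (C1 integral (e out))
b4 →J1  (C2: C, integral causality)
b1 →R1  (closing 1-jn rule on J1)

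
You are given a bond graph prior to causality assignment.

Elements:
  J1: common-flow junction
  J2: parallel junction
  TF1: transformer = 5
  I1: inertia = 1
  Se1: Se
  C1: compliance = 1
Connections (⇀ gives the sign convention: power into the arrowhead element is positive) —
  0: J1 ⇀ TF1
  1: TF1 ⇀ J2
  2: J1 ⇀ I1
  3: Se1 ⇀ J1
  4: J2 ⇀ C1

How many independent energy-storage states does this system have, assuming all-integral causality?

2  (C1, I1 all integral)

b3 stroke→J1  (Se1: effort source, stroke at far end)
b2 stroke→I1  (I1 integral (f out))
b0 stroke→J1  (J1 flow already set via bond 2)
b1 stroke→TF1  (TF1: transformer flips bond 0)
b4 stroke→J2  (only one effort-in slot at J2)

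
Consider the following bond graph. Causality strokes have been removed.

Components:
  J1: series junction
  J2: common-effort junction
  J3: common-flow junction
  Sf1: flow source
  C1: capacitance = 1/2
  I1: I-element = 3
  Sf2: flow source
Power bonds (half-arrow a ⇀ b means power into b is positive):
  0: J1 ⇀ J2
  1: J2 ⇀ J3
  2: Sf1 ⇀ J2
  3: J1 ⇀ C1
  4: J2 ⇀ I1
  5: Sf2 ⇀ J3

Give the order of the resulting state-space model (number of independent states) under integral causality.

bond 2 stroke at Sf1  (source Sf1 imposes f)
bond 5 stroke at Sf2  (Sf2: flow source, stroke at near end)
bond 1 stroke at J3  (1-jn J3 has f-setter on 5)
bond 3 stroke at J1  (C1 integral (e out))
bond 0 stroke at J2  (J1 needs exactly one f-in)
bond 4 stroke at I1  (J2 effort already set via bond 0)

2  (C1, I1 all integral)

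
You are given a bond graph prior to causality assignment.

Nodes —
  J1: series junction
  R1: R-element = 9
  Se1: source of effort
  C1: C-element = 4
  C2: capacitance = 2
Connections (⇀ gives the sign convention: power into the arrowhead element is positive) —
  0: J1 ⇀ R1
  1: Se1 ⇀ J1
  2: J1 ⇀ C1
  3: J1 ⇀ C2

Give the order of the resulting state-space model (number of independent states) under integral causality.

#1 stroke at J1  (Se1: effort source, stroke at far end)
#2 stroke at J1  (prefer integral on C1)
#3 stroke at J1  (C2: C, integral causality)
#0 stroke at R1  (J1: last free bond brings flow in)

2  (C1, C2 all integral)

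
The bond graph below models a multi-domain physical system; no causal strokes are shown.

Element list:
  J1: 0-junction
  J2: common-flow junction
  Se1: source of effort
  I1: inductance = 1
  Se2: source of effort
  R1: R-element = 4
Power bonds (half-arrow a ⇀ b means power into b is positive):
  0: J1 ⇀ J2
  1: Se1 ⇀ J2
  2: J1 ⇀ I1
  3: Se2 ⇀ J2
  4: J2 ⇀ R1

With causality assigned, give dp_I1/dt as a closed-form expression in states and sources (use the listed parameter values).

dp_I1/dt = -E_Se1 - E_Se2 - 4*p_I1

b1 |J2  (Se1 fixes effort; stroke away)
b3 |J2  (Se2 (Se) sets effort on bond)
b2 |I1  (I1 outputs flow p/I1)
b0 |J1  (only one effort-in slot at J1)
b4 |J2  (common-f at J2 fixed by 0)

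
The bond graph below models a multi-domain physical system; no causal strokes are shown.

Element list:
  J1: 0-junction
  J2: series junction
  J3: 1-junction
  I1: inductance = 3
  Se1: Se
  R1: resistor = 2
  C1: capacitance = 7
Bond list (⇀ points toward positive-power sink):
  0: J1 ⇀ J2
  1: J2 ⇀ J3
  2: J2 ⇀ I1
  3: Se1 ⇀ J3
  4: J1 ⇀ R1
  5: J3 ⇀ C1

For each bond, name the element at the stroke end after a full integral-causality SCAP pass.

b3 →J3  (Se1: effort source, stroke at far end)
b2 →I1  (I1: I, integral causality)
b0 →J2  (J2 flow already set via bond 2)
b1 →J2  (J2: bond 2 brought flow, rest push out)
b5 →J3  (J3: bond 1 brought flow, rest push out)
b4 →J1  (J1: last free bond brings effort in)

bond 0 stroke at J2
bond 1 stroke at J2
bond 2 stroke at I1
bond 3 stroke at J3
bond 4 stroke at J1
bond 5 stroke at J3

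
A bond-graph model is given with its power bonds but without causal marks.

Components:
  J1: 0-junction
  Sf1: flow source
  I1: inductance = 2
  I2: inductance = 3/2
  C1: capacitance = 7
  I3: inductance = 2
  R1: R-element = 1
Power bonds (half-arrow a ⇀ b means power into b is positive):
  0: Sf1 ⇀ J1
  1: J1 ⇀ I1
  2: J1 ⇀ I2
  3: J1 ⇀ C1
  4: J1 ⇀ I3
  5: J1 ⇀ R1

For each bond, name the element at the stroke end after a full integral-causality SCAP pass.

#0 stroke→Sf1  (Sf1 (Sf) sets flow on bond)
#1 stroke→I1  (I1: I, integral causality)
#2 stroke→I2  (I2 outputs flow p/I2)
#3 stroke→J1  (C1: C, integral causality)
#4 stroke→I3  (J1: bond 3 brought effort, rest push out)
#5 stroke→R1  (0-jn J1 has e-setter on 3)

bond 0 →Sf1
bond 1 →I1
bond 2 →I2
bond 3 →J1
bond 4 →I3
bond 5 →R1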